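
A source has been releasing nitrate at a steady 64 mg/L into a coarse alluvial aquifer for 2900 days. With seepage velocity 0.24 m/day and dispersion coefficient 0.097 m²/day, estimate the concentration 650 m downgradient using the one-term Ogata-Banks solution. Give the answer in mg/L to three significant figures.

62.3 mg/L

For a continuous step input, C/C₀ ≈ ½·erfc((x−vt)/(2√(Dt))).
vt = 0.24 × 2900 = 696 m and 2√(Dt) = 2√(0.097 × 2900) = 33.54 m.
Argument (x−vt)/(2√(Dt)) = (650 − 696)/33.54 = -1.371; ½·erfc(-1.371) = 0.9737.
C = 64 × 0.9737 = 62.3 mg/L.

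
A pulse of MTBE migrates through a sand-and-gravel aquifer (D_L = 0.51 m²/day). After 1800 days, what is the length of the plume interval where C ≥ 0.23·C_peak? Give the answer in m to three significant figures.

147 m

The plume is Gaussian with σ = √(2Dt) = √(2 × 0.51 × 1800) = 42.85 m.
C/C_peak = exp(−Δx²/(2σ²)) = 0.23 ⇒ Δx = σ·√(−2 ln 0.23) = 42.85 × 1.714 = 73.44 m.
Width = 2Δx = 147 m.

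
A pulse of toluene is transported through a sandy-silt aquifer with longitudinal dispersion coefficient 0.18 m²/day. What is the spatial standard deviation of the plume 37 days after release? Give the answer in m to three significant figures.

Dispersive spreading gives a Gaussian with σ² = 2Dt; advection only shifts the center.
σ = √(2 × 0.18 × 37) = 3.65 m.

3.65 m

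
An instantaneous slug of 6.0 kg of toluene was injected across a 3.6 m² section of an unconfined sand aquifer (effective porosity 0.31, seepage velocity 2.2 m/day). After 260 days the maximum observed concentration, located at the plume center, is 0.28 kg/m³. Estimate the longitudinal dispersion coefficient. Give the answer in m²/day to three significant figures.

At the plume center C_max = M/(n_e·A·√(4πDt)), so D = M²/(4πt·(n_e·A·C_max)²).
n_e·A·C_max = 0.31 × 3.6 × 0.28 = 0.3125 kg/m.
D = 6.0²/(4π × 260 × 0.3125²) = 0.113 m²/day.

0.113 m²/day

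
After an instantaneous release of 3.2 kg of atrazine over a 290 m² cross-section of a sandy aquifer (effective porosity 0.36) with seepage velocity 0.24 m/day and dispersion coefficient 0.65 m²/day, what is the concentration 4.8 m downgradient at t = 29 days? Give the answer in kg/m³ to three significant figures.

For an instantaneous plane source, C(x,t) = M/(n_e·A·√(4πDt)) · exp(−(x−vt)²/(4Dt)), with n_e·A the pore (flow) area.
Plume center vt = 0.24 × 29 = 6.96 m, so the well at 4.8 m is 2.16 m upgradient of the peak.
√(4πDt) = 15.39 m, giving peak height M/(n_e·A·√(4πDt)) = 3.2/(0.36 × 290 × 15.39) = 0.001992 kg/m³.
(x−vt)²/(4Dt) = (-2.16)²/(4 × 0.65 × 29) = 0.06188; exp(−0.06188) = 0.9400.
C = 0.001992 × 0.9400 = 0.00187 kg/m³.

0.00187 kg/m³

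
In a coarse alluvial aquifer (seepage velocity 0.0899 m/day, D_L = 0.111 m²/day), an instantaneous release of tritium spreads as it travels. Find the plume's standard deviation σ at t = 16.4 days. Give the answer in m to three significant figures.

1.91 m

Dispersive spreading gives a Gaussian with σ² = 2Dt; advection only shifts the center.
σ = √(2 × 0.111 × 16.4) = 1.91 m.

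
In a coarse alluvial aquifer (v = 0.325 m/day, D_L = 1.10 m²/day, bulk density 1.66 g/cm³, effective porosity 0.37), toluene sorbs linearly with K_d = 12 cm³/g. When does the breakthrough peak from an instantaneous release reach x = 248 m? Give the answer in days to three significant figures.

Retardation factor R = 1 + ρ_b·K_d/n = 1 + 1.66 × 12/0.37 = 54.84.
Sorption retards both mechanisms: v_R = v/R = 0.005926 m/day, D_R = D/R = 0.02006 m²/day.
Peak time from v_R²t² + 2D_R t − x² = 0: t = (√(D_R² + v_R²x²) − D_R)/v_R².
√(D_R² + v_R²x²) = √(0.02006² + 0.005926² × 248²) = 1.470; v_R² = 3.512e-05.
t = (1.470 − 0.02006)/3.512e-05 = 41300 days.

41300 days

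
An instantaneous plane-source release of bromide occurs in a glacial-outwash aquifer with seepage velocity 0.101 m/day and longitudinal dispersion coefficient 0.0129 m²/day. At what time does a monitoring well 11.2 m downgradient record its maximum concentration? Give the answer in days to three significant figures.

110 days

For the 1D instantaneous-source solution, setting ∂C/∂t = 0 at fixed x gives v²t² + 2Dt − x² = 0, so t = (√(D² + v²x²) − D)/v².
√(D² + v²x²) = √(0.0129² + 0.101² × 11.2²) = 1.131; v² = 0.010201.
t = (1.131 − 0.0129)/0.010201 = 110 days (vs. the pure-advection estimate x/v = 111 d).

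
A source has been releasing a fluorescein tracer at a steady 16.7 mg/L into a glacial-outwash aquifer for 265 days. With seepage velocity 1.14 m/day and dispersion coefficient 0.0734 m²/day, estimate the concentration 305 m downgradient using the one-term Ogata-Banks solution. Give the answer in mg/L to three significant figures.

For a continuous step input, C/C₀ ≈ ½·erfc((x−vt)/(2√(Dt))).
vt = 1.14 × 265 = 302.1 m and 2√(Dt) = 2√(0.0734 × 265) = 8.821 m.
Argument (x−vt)/(2√(Dt)) = (305 − 302.1)/8.821 = 0.3288; ½·erfc(0.3288) = 0.3210.
C = 16.7 × 0.3210 = 5.36 mg/L.

5.36 mg/L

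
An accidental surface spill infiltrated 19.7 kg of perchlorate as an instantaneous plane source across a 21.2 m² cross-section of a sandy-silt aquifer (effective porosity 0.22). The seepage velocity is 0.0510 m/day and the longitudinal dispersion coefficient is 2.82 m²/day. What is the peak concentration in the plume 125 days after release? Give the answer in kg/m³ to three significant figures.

The peak of an instantaneous 1D plume sits at x = vt; there the Gaussian factor is 1 and C_max = M/(n_e·A·√(4πDt)), where n_e·A is the pore area the mass is dissolved in.
√(4πDt) = √(4π × 2.82 × 125) = 66.56 m, so C_max = 19.7/(0.22 × 21.2 × 66.56) = 0.0635 kg/m³.

0.0635 kg/m³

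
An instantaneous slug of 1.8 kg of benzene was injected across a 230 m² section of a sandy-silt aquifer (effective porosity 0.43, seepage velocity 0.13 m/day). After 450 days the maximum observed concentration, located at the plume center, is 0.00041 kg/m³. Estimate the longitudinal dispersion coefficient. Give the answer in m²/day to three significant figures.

At the plume center C_max = M/(n_e·A·√(4πDt)), so D = M²/(4πt·(n_e·A·C_max)²).
n_e·A·C_max = 0.43 × 230 × 0.00041 = 0.04055 kg/m.
D = 1.8²/(4π × 450 × 0.04055²) = 0.348 m²/day.

0.348 m²/day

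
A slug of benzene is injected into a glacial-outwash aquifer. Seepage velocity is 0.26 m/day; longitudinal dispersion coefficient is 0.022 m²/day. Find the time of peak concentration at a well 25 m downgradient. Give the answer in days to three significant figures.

95.8 days

For the 1D instantaneous-source solution, setting ∂C/∂t = 0 at fixed x gives v²t² + 2Dt − x² = 0, so t = (√(D² + v²x²) − D)/v².
√(D² + v²x²) = √(0.022² + 0.26² × 25²) = 6.500; v² = 0.0676.
t = (6.500 − 0.022)/0.0676 = 95.8 days (vs. the pure-advection estimate x/v = 96.2 d).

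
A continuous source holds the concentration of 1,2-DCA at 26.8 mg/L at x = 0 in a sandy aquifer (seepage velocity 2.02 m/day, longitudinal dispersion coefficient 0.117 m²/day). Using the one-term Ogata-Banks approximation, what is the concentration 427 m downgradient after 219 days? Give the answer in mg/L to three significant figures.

For a continuous step input, C/C₀ ≈ ½·erfc((x−vt)/(2√(Dt))).
vt = 2.02 × 219 = 442.38 m and 2√(Dt) = 2√(0.117 × 219) = 10.12 m.
Argument (x−vt)/(2√(Dt)) = (427 − 442.38)/10.12 = -1.520; ½·erfc(-1.520) = 0.9842.
C = 26.8 × 0.9842 = 26.4 mg/L.

26.4 mg/L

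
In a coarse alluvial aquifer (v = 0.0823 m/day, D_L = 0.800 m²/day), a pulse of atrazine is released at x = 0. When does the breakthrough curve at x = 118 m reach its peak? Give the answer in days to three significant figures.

For the 1D instantaneous-source solution, setting ∂C/∂t = 0 at fixed x gives v²t² + 2Dt − x² = 0, so t = (√(D² + v²x²) − D)/v².
√(D² + v²x²) = √(0.800² + 0.0823² × 118²) = 9.744; v² = 0.00677329.
t = (9.744 − 0.800)/0.00677329 = 1320 days (vs. the pure-advection estimate x/v = 1430 d).

1320 days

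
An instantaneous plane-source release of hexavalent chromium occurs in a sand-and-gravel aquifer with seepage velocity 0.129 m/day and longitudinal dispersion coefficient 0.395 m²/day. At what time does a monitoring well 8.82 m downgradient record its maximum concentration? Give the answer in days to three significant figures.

For the 1D instantaneous-source solution, setting ∂C/∂t = 0 at fixed x gives v²t² + 2Dt − x² = 0, so t = (√(D² + v²x²) − D)/v².
√(D² + v²x²) = √(0.395² + 0.129² × 8.82²) = 1.204; v² = 0.016641.
t = (1.204 − 0.395)/0.016641 = 48.6 days (vs. the pure-advection estimate x/v = 68.4 d).

48.6 days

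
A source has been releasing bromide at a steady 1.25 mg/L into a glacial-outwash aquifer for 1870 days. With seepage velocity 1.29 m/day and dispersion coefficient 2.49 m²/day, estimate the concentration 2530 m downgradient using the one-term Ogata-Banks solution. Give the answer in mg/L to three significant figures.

0.139 mg/L

For a continuous step input, C/C₀ ≈ ½·erfc((x−vt)/(2√(Dt))).
vt = 1.29 × 1870 = 2412.3 m and 2√(Dt) = 2√(2.49 × 1870) = 136.5 m.
Argument (x−vt)/(2√(Dt)) = (2530 − 2412.3)/136.5 = 0.8623; ½·erfc(0.8623) = 0.1113.
C = 1.25 × 0.1113 = 0.139 mg/L.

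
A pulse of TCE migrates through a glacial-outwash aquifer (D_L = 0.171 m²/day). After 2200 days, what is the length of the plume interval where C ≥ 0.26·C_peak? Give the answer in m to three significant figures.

90.0 m

The plume is Gaussian with σ = √(2Dt) = √(2 × 0.171 × 2200) = 27.43 m.
C/C_peak = exp(−Δx²/(2σ²)) = 0.26 ⇒ Δx = σ·√(−2 ln 0.26) = 27.43 × 1.641 = 45.01 m.
Width = 2Δx = 90.0 m.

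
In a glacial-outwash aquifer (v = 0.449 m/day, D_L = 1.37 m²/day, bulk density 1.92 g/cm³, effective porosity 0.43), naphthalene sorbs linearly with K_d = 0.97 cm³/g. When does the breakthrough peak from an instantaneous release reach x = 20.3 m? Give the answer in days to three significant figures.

208 days

Retardation factor R = 1 + ρ_b·K_d/n = 1 + 1.92 × 0.97/0.43 = 5.331.
Sorption retards both mechanisms: v_R = v/R = 0.08422 m/day, D_R = D/R = 0.2570 m²/day.
Peak time from v_R²t² + 2D_R t − x² = 0: t = (√(D_R² + v_R²x²) − D_R)/v_R².
√(D_R² + v_R²x²) = √(0.2570² + 0.08422² × 20.3²) = 1.729; v_R² = 0.007093.
t = (1.729 − 0.2570)/0.007093 = 208 days.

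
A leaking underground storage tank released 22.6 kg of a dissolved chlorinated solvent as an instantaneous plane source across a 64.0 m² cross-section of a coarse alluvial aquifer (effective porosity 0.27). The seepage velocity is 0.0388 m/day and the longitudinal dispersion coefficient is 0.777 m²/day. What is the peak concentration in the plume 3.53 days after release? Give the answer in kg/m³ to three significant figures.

0.223 kg/m³

The peak of an instantaneous 1D plume sits at x = vt; there the Gaussian factor is 1 and C_max = M/(n_e·A·√(4πDt)), where n_e·A is the pore area the mass is dissolved in.
√(4πDt) = √(4π × 0.777 × 3.53) = 5.871 m, so C_max = 22.6/(0.27 × 64.0 × 5.871) = 0.223 kg/m³.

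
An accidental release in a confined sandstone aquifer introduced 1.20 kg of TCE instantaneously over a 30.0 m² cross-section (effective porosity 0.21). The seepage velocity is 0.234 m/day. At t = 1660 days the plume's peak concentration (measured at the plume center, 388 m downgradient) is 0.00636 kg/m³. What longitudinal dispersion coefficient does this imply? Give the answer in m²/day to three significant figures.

At the plume center C_max = M/(n_e·A·√(4πDt)), so D = M²/(4πt·(n_e·A·C_max)²).
n_e·A·C_max = 0.21 × 30.0 × 0.00636 = 0.04007 kg/m.
D = 1.20²/(4π × 1660 × 0.04007²) = 0.0430 m²/day.

0.0430 m²/day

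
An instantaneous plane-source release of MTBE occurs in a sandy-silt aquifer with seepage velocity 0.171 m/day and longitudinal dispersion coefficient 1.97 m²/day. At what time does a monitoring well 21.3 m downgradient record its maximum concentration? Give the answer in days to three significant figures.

74.2 days

For the 1D instantaneous-source solution, setting ∂C/∂t = 0 at fixed x gives v²t² + 2Dt − x² = 0, so t = (√(D² + v²x²) − D)/v².
√(D² + v²x²) = √(1.97² + 0.171² × 21.3²) = 4.141; v² = 0.029241.
t = (4.141 − 1.97)/0.029241 = 74.2 days (vs. the pure-advection estimate x/v = 125 d).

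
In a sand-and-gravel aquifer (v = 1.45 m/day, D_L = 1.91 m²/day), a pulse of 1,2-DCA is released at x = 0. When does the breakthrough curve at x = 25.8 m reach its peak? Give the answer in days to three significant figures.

For the 1D instantaneous-source solution, setting ∂C/∂t = 0 at fixed x gives v²t² + 2Dt − x² = 0, so t = (√(D² + v²x²) − D)/v².
√(D² + v²x²) = √(1.91² + 1.45² × 25.8²) = 37.46; v² = 2.1025.
t = (37.46 − 1.91)/2.1025 = 16.9 days (vs. the pure-advection estimate x/v = 17.8 d).

16.9 days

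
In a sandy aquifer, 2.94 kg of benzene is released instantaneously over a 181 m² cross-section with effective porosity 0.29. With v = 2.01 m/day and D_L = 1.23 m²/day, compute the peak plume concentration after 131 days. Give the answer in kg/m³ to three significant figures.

0.00124 kg/m³

The peak of an instantaneous 1D plume sits at x = vt; there the Gaussian factor is 1 and C_max = M/(n_e·A·√(4πDt)), where n_e·A is the pore area the mass is dissolved in.
√(4πDt) = √(4π × 1.23 × 131) = 45.00 m, so C_max = 2.94/(0.29 × 181 × 45.00) = 0.00124 kg/m³.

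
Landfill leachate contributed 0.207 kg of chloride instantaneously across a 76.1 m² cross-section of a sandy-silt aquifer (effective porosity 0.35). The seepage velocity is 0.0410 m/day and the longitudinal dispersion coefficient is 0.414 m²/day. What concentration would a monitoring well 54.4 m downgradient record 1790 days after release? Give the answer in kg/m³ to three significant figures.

7.13e-05 kg/m³

For an instantaneous plane source, C(x,t) = M/(n_e·A·√(4πDt)) · exp(−(x−vt)²/(4Dt)), with n_e·A the pore (flow) area.
Plume center vt = 0.0410 × 1790 = 73.39 m, so the well at 54.4 m is 18.99 m upgradient of the peak.
√(4πDt) = 96.50 m, giving peak height M/(n_e·A·√(4πDt)) = 0.207/(0.35 × 76.1 × 96.50) = 8.054e-05 kg/m³.
(x−vt)²/(4Dt) = (-18.99)²/(4 × 0.414 × 1790) = 0.1217; exp(−0.1217) = 0.8854.
C = 8.054e-05 × 0.8854 = 7.13e-05 kg/m³.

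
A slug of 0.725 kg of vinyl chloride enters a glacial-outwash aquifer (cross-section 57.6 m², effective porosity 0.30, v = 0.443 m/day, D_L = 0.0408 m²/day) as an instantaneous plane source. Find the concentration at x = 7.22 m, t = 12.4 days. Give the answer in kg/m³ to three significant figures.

For an instantaneous plane source, C(x,t) = M/(n_e·A·√(4πDt)) · exp(−(x−vt)²/(4Dt)), with n_e·A the pore (flow) area.
Plume center vt = 0.443 × 12.4 = 5.4932 m, so the well at 7.22 m is 1.7268 m downgradient of the peak.
√(4πDt) = 2.521 m, giving peak height M/(n_e·A·√(4πDt)) = 0.725/(0.30 × 57.6 × 2.521) = 0.01664 kg/m³.
(x−vt)²/(4Dt) = (1.7268)²/(4 × 0.0408 × 12.4) = 1.473; exp(−1.473) = 0.2292.
C = 0.01664 × 0.2292 = 0.00381 kg/m³.

0.00381 kg/m³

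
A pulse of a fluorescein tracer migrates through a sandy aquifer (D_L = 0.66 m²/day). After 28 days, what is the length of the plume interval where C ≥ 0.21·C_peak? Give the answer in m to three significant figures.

The plume is Gaussian with σ = √(2Dt) = √(2 × 0.66 × 28) = 6.079 m.
C/C_peak = exp(−Δx²/(2σ²)) = 0.21 ⇒ Δx = σ·√(−2 ln 0.21) = 6.079 × 1.767 = 10.74 m.
Width = 2Δx = 21.5 m.

21.5 m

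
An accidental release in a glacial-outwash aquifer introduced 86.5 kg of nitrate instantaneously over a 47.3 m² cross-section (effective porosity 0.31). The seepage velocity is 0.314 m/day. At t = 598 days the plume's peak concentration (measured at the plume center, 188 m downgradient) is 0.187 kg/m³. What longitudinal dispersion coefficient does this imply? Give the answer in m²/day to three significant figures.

0.132 m²/day

At the plume center C_max = M/(n_e·A·√(4πDt)), so D = M²/(4πt·(n_e·A·C_max)²).
n_e·A·C_max = 0.31 × 47.3 × 0.187 = 2.742 kg/m.
D = 86.5²/(4π × 598 × 2.742²) = 0.132 m²/day.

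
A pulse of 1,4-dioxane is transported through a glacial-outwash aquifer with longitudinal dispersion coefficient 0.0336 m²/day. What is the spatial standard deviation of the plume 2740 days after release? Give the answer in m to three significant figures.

Dispersive spreading gives a Gaussian with σ² = 2Dt; advection only shifts the center.
σ = √(2 × 0.0336 × 2740) = 13.6 m.

13.6 m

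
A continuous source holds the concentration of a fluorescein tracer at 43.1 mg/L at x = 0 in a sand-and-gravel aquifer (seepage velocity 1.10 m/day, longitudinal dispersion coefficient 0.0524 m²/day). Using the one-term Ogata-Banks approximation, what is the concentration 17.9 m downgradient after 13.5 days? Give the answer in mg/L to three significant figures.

0.223 mg/L

For a continuous step input, C/C₀ ≈ ½·erfc((x−vt)/(2√(Dt))).
vt = 1.10 × 13.5 = 14.85 m and 2√(Dt) = 2√(0.0524 × 13.5) = 1.682 m.
Argument (x−vt)/(2√(Dt)) = (17.9 − 14.85)/1.682 = 1.813; ½·erfc(1.813) = 0.005174.
C = 43.1 × 0.005174 = 0.223 mg/L.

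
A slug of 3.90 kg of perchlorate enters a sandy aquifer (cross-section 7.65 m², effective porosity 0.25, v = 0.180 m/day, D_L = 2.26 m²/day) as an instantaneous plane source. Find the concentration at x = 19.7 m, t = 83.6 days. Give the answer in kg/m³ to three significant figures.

For an instantaneous plane source, C(x,t) = M/(n_e·A·√(4πDt)) · exp(−(x−vt)²/(4Dt)), with n_e·A the pore (flow) area.
Plume center vt = 0.180 × 83.6 = 15.048 m, so the well at 19.7 m is 4.652 m downgradient of the peak.
√(4πDt) = 48.73 m, giving peak height M/(n_e·A·√(4πDt)) = 3.90/(0.25 × 7.65 × 48.73) = 0.04185 kg/m³.
(x−vt)²/(4Dt) = (4.652)²/(4 × 2.26 × 83.6) = 0.02864; exp(−0.02864) = 0.9718.
C = 0.04185 × 0.9718 = 0.0407 kg/m³.

0.0407 kg/m³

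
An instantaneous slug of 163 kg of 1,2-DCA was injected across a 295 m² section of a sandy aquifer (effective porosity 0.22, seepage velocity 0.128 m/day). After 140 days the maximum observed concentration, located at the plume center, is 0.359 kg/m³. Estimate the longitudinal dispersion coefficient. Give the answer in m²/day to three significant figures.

At the plume center C_max = M/(n_e·A·√(4πDt)), so D = M²/(4πt·(n_e·A·C_max)²).
n_e·A·C_max = 0.22 × 295 × 0.359 = 23.30 kg/m.
D = 163²/(4π × 140 × 23.30²) = 0.0278 m²/day.

0.0278 m²/day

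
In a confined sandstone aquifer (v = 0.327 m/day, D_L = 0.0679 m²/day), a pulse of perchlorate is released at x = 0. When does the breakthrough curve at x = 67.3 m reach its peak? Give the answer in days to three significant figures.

For the 1D instantaneous-source solution, setting ∂C/∂t = 0 at fixed x gives v²t² + 2Dt − x² = 0, so t = (√(D² + v²x²) − D)/v².
√(D² + v²x²) = √(0.0679² + 0.327² × 67.3²) = 22.01; v² = 0.106929.
t = (22.01 − 0.0679)/0.106929 = 205 days (vs. the pure-advection estimate x/v = 206 d).

205 days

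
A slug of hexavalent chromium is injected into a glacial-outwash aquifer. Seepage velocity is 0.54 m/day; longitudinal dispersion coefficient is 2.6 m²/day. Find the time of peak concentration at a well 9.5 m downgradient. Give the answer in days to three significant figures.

10.8 days

For the 1D instantaneous-source solution, setting ∂C/∂t = 0 at fixed x gives v²t² + 2Dt − x² = 0, so t = (√(D² + v²x²) − D)/v².
√(D² + v²x²) = √(2.6² + 0.54² × 9.5²) = 5.751; v² = 0.2916.
t = (5.751 − 2.6)/0.2916 = 10.8 days (vs. the pure-advection estimate x/v = 17.6 d).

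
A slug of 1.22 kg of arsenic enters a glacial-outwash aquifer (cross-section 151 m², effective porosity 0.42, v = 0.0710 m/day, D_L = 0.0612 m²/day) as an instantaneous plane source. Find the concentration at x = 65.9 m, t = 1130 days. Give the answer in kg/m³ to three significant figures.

For an instantaneous plane source, C(x,t) = M/(n_e·A·√(4πDt)) · exp(−(x−vt)²/(4Dt)), with n_e·A the pore (flow) area.
Plume center vt = 0.0710 × 1130 = 80.23 m, so the well at 65.9 m is 14.33 m upgradient of the peak.
√(4πDt) = 29.48 m, giving peak height M/(n_e·A·√(4πDt)) = 1.22/(0.42 × 151 × 29.48) = 0.0006525 kg/m³.
(x−vt)²/(4Dt) = (-14.33)²/(4 × 0.0612 × 1130) = 0.7423; exp(−0.7423) = 0.4760.
C = 0.0006525 × 0.4760 = 0.000311 kg/m³.

0.000311 kg/m³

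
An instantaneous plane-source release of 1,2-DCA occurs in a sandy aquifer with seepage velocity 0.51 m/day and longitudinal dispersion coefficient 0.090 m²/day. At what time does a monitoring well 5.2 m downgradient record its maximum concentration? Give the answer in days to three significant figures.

For the 1D instantaneous-source solution, setting ∂C/∂t = 0 at fixed x gives v²t² + 2Dt − x² = 0, so t = (√(D² + v²x²) − D)/v².
√(D² + v²x²) = √(0.090² + 0.51² × 5.2²) = 2.654; v² = 0.2601.
t = (2.654 − 0.090)/0.2601 = 9.86 days (vs. the pure-advection estimate x/v = 10.2 d).

9.86 days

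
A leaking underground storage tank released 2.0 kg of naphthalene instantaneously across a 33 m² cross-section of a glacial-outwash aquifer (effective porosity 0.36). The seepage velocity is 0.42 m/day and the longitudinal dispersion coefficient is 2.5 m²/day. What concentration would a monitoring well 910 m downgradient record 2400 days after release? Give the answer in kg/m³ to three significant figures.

0.000411 kg/m³

For an instantaneous plane source, C(x,t) = M/(n_e·A·√(4πDt)) · exp(−(x−vt)²/(4Dt)), with n_e·A the pore (flow) area.
Plume center vt = 0.42 × 2400 = 1008 m, so the well at 910 m is 98 m upgradient of the peak.
√(4πDt) = 274.6 m, giving peak height M/(n_e·A·√(4πDt)) = 2.0/(0.36 × 33 × 274.6) = 0.0006131 kg/m³.
(x−vt)²/(4Dt) = (-98)²/(4 × 2.5 × 2400) = 0.4002; exp(−0.4002) = 0.6702.
C = 0.0006131 × 0.6702 = 0.000411 kg/m³.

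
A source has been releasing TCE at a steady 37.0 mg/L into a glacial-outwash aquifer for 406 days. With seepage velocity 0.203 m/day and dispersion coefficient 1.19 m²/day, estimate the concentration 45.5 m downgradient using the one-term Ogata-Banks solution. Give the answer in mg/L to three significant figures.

32.7 mg/L

For a continuous step input, C/C₀ ≈ ½·erfc((x−vt)/(2√(Dt))).
vt = 0.203 × 406 = 82.418 m and 2√(Dt) = 2√(1.19 × 406) = 43.96 m.
Argument (x−vt)/(2√(Dt)) = (45.5 − 82.418)/43.96 = -0.8398; ½·erfc(-0.8398) = 0.8825.
C = 37.0 × 0.8825 = 32.7 mg/L.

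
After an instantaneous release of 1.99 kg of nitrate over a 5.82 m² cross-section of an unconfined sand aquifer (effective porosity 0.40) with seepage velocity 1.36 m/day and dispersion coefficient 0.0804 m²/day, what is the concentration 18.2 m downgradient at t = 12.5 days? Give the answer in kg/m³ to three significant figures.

For an instantaneous plane source, C(x,t) = M/(n_e·A·√(4πDt)) · exp(−(x−vt)²/(4Dt)), with n_e·A the pore (flow) area.
Plume center vt = 1.36 × 12.5 = 17 m, so the well at 18.2 m is 1.2 m downgradient of the peak.
√(4πDt) = 3.554 m, giving peak height M/(n_e·A·√(4πDt)) = 1.99/(0.40 × 5.82 × 3.554) = 0.2405 kg/m³.
(x−vt)²/(4Dt) = (1.2)²/(4 × 0.0804 × 12.5) = 0.3582; exp(−0.3582) = 0.6989.
C = 0.2405 × 0.6989 = 0.168 kg/m³.

0.168 kg/m³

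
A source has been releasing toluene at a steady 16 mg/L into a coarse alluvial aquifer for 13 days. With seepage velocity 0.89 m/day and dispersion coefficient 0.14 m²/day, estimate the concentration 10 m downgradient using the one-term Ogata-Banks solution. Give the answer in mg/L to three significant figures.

12.7 mg/L

For a continuous step input, C/C₀ ≈ ½·erfc((x−vt)/(2√(Dt))).
vt = 0.89 × 13 = 11.57 m and 2√(Dt) = 2√(0.14 × 13) = 2.698 m.
Argument (x−vt)/(2√(Dt)) = (10 − 11.57)/2.698 = -0.5819; ½·erfc(-0.5819) = 0.7947.
C = 16 × 0.7947 = 12.7 mg/L.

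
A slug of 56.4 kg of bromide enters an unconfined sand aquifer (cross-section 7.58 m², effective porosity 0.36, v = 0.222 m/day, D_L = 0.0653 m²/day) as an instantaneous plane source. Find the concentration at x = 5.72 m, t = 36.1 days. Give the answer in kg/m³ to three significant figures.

2.17 kg/m³

For an instantaneous plane source, C(x,t) = M/(n_e·A·√(4πDt)) · exp(−(x−vt)²/(4Dt)), with n_e·A the pore (flow) area.
Plume center vt = 0.222 × 36.1 = 8.0142 m, so the well at 5.72 m is 2.2942 m upgradient of the peak.
√(4πDt) = 5.443 m, giving peak height M/(n_e·A·√(4πDt)) = 56.4/(0.36 × 7.58 × 5.443) = 3.797 kg/m³.
(x−vt)²/(4Dt) = (-2.2942)²/(4 × 0.0653 × 36.1) = 0.5582; exp(−0.5582) = 0.5722.
C = 3.797 × 0.5722 = 2.17 kg/m³.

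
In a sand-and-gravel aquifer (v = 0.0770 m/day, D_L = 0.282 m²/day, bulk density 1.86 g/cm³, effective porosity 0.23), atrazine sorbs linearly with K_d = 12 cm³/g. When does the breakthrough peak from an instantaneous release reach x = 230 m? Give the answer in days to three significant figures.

Retardation factor R = 1 + ρ_b·K_d/n = 1 + 1.86 × 12/0.23 = 98.04.
Sorption retards both mechanisms: v_R = v/R = 0.0007854 m/day, D_R = D/R = 0.002876 m²/day.
Peak time from v_R²t² + 2D_R t − x² = 0: t = (√(D_R² + v_R²x²) − D_R)/v_R².
√(D_R² + v_R²x²) = √(0.002876² + 0.0007854² × 230²) = 0.1807; v_R² = 6.169e-07.
t = (0.1807 − 0.002876)/6.169e-07 = 288000 days.

288000 days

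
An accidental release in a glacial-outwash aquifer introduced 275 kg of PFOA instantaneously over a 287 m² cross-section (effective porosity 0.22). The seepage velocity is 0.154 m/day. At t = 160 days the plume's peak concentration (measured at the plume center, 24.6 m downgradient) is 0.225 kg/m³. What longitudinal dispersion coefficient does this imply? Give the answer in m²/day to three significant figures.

0.186 m²/day

At the plume center C_max = M/(n_e·A·√(4πDt)), so D = M²/(4πt·(n_e·A·C_max)²).
n_e·A·C_max = 0.22 × 287 × 0.225 = 14.21 kg/m.
D = 275²/(4π × 160 × 14.21²) = 0.186 m²/day.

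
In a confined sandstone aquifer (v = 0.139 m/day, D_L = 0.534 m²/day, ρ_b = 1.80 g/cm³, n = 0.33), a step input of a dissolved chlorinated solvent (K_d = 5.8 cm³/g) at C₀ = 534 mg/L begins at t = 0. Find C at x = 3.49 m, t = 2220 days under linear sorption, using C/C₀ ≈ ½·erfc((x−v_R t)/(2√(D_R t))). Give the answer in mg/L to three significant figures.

Retardation factor R = 1 + ρ_b·K_d/n = 1 + 1.80 × 5.8/0.33 = 32.64.
Sorption retards both mechanisms: v_R = v/R = 0.004259 m/day, D_R = D/R = 0.01636 m²/day.
v_R·t = 0.004259 × 2220 = 9.45498 m; 2√(D_R t) = 12.05 m; argument = (3.49 − 9.45498)/12.05 = -0.4950.
C = C₀ × ½·erfc(-0.4950) = 534 × 0.7580 = 405 mg/L.

405 mg/L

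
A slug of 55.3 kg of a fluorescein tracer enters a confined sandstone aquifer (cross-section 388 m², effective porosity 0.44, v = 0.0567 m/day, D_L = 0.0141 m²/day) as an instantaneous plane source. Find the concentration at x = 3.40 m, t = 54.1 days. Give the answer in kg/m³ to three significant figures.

0.101 kg/m³

For an instantaneous plane source, C(x,t) = M/(n_e·A·√(4πDt)) · exp(−(x−vt)²/(4Dt)), with n_e·A the pore (flow) area.
Plume center vt = 0.0567 × 54.1 = 3.06747 m, so the well at 3.40 m is 0.33253 m downgradient of the peak.
√(4πDt) = 3.096 m, giving peak height M/(n_e·A·√(4πDt)) = 55.3/(0.44 × 388 × 3.096) = 0.1046 kg/m³.
(x−vt)²/(4Dt) = (0.33253)²/(4 × 0.0141 × 54.1) = 0.03624; exp(−0.03624) = 0.9644.
C = 0.1046 × 0.9644 = 0.101 kg/m³.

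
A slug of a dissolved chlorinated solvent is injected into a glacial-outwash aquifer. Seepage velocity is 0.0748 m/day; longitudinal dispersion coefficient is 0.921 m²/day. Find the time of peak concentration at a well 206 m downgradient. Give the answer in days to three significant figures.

2590 days

For the 1D instantaneous-source solution, setting ∂C/∂t = 0 at fixed x gives v²t² + 2Dt − x² = 0, so t = (√(D² + v²x²) − D)/v².
√(D² + v²x²) = √(0.921² + 0.0748² × 206²) = 15.44; v² = 0.00559504.
t = (15.44 − 0.921)/0.00559504 = 2590 days (vs. the pure-advection estimate x/v = 2750 d).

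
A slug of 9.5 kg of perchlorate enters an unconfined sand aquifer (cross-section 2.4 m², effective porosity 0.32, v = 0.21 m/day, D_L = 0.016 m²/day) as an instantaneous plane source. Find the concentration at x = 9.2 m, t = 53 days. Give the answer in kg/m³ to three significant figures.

1.26 kg/m³

For an instantaneous plane source, C(x,t) = M/(n_e·A·√(4πDt)) · exp(−(x−vt)²/(4Dt)), with n_e·A the pore (flow) area.
Plume center vt = 0.21 × 53 = 11.13 m, so the well at 9.2 m is 1.93 m upgradient of the peak.
√(4πDt) = 3.264 m, giving peak height M/(n_e·A·√(4πDt)) = 9.5/(0.32 × 2.4 × 3.264) = 3.790 kg/m³.
(x−vt)²/(4Dt) = (-1.93)²/(4 × 0.016 × 53) = 1.098; exp(−1.098) = 0.3335.
C = 3.790 × 0.3335 = 1.26 kg/m³.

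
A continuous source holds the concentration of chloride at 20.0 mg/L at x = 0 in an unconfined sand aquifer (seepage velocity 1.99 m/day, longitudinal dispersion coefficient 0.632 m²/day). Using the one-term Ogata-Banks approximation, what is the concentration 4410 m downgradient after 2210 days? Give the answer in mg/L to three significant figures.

8.19 mg/L

For a continuous step input, C/C₀ ≈ ½·erfc((x−vt)/(2√(Dt))).
vt = 1.99 × 2210 = 4397.9 m and 2√(Dt) = 2√(0.632 × 2210) = 74.75 m.
Argument (x−vt)/(2√(Dt)) = (4410 − 4397.9)/74.75 = 0.1619; ½·erfc(0.1619) = 0.4094.
C = 20.0 × 0.4094 = 8.19 mg/L.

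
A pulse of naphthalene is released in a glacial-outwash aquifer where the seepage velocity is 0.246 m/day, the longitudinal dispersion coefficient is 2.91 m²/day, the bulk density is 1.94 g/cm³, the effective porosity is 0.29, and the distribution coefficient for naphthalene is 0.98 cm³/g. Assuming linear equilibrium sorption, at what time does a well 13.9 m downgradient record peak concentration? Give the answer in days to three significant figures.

197 days

Retardation factor R = 1 + ρ_b·K_d/n = 1 + 1.94 × 0.98/0.29 = 7.556.
Sorption retards both mechanisms: v_R = v/R = 0.03256 m/day, D_R = D/R = 0.3851 m²/day.
Peak time from v_R²t² + 2D_R t − x² = 0: t = (√(D_R² + v_R²x²) − D_R)/v_R².
√(D_R² + v_R²x²) = √(0.3851² + 0.03256² × 13.9²) = 0.5943; v_R² = 0.001060.
t = (0.5943 − 0.3851)/0.001060 = 197 days.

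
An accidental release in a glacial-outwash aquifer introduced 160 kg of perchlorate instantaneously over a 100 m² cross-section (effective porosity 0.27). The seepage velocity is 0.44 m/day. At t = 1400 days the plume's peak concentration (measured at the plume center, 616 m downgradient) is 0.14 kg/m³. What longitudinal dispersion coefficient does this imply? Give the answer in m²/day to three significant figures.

0.102 m²/day

At the plume center C_max = M/(n_e·A·√(4πDt)), so D = M²/(4πt·(n_e·A·C_max)²).
n_e·A·C_max = 0.27 × 100 × 0.14 = 3.780 kg/m.
D = 160²/(4π × 1400 × 3.780²) = 0.102 m²/day.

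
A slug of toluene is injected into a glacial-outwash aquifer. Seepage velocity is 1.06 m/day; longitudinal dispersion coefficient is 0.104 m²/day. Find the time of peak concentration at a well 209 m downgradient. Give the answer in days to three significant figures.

197 days

For the 1D instantaneous-source solution, setting ∂C/∂t = 0 at fixed x gives v²t² + 2Dt − x² = 0, so t = (√(D² + v²x²) − D)/v².
√(D² + v²x²) = √(0.104² + 1.06² × 209²) = 221.5; v² = 1.1236.
t = (221.5 − 0.104)/1.1236 = 197 days (vs. the pure-advection estimate x/v = 197 d).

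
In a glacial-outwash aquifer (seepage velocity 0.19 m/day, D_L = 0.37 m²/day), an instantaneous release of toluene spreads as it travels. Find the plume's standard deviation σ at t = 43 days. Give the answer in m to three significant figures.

5.64 m

Dispersive spreading gives a Gaussian with σ² = 2Dt; advection only shifts the center.
σ = √(2 × 0.37 × 43) = 5.64 m.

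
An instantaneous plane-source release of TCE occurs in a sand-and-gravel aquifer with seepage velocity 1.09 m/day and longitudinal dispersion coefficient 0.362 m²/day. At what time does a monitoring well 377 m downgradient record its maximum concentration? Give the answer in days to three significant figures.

For the 1D instantaneous-source solution, setting ∂C/∂t = 0 at fixed x gives v²t² + 2Dt − x² = 0, so t = (√(D² + v²x²) − D)/v².
√(D² + v²x²) = √(0.362² + 1.09² × 377²) = 410.9; v² = 1.1881.
t = (410.9 − 0.362)/1.1881 = 346 days (vs. the pure-advection estimate x/v = 346 d).

346 days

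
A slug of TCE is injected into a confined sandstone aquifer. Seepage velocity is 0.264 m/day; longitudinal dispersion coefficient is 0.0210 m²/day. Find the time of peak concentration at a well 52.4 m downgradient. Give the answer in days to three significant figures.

198 days

For the 1D instantaneous-source solution, setting ∂C/∂t = 0 at fixed x gives v²t² + 2Dt − x² = 0, so t = (√(D² + v²x²) − D)/v².
√(D² + v²x²) = √(0.0210² + 0.264² × 52.4²) = 13.83; v² = 0.069696.
t = (13.83 − 0.0210)/0.069696 = 198 days (vs. the pure-advection estimate x/v = 198 d).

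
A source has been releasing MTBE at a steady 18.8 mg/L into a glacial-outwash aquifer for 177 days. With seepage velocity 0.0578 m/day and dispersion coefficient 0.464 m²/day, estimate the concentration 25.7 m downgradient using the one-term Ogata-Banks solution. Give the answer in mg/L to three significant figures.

For a continuous step input, C/C₀ ≈ ½·erfc((x−vt)/(2√(Dt))).
vt = 0.0578 × 177 = 10.2306 m and 2√(Dt) = 2√(0.464 × 177) = 18.12 m.
Argument (x−vt)/(2√(Dt)) = (25.7 − 10.2306)/18.12 = 0.8537; ½·erfc(0.8537) = 0.1137.
C = 18.8 × 0.1137 = 2.14 mg/L.

2.14 mg/L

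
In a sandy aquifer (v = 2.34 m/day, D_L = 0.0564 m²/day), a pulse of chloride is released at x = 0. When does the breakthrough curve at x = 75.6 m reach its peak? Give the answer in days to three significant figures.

For the 1D instantaneous-source solution, setting ∂C/∂t = 0 at fixed x gives v²t² + 2Dt − x² = 0, so t = (√(D² + v²x²) − D)/v².
√(D² + v²x²) = √(0.0564² + 2.34² × 75.6²) = 176.9; v² = 5.4756.
t = (176.9 − 0.0564)/5.4756 = 32.3 days (vs. the pure-advection estimate x/v = 32.3 d).

32.3 days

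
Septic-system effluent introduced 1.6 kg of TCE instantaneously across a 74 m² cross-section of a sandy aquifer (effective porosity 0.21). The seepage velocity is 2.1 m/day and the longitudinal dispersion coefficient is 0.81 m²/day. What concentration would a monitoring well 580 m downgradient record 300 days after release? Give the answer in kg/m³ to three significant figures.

For an instantaneous plane source, C(x,t) = M/(n_e·A·√(4πDt)) · exp(−(x−vt)²/(4Dt)), with n_e·A the pore (flow) area.
Plume center vt = 2.1 × 300 = 630 m, so the well at 580 m is 50 m upgradient of the peak.
√(4πDt) = 55.26 m, giving peak height M/(n_e·A·√(4πDt)) = 1.6/(0.21 × 74 × 55.26) = 0.001863 kg/m³.
(x−vt)²/(4Dt) = (-50)²/(4 × 0.81 × 300) = 2.572; exp(−2.572) = 0.07638.
C = 0.001863 × 0.07638 = 0.000142 kg/m³.

0.000142 kg/m³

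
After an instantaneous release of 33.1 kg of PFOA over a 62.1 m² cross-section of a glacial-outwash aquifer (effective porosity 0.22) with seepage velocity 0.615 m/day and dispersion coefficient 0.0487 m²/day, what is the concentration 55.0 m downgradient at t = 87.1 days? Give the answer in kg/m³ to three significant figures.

For an instantaneous plane source, C(x,t) = M/(n_e·A·√(4πDt)) · exp(−(x−vt)²/(4Dt)), with n_e·A the pore (flow) area.
Plume center vt = 0.615 × 87.1 = 53.5665 m, so the well at 55.0 m is 1.4335 m downgradient of the peak.
√(4πDt) = 7.301 m, giving peak height M/(n_e·A·√(4πDt)) = 33.1/(0.22 × 62.1 × 7.301) = 0.3318 kg/m³.
(x−vt)²/(4Dt) = (1.4335)²/(4 × 0.0487 × 87.1) = 0.1211; exp(−0.1211) = 0.8859.
C = 0.3318 × 0.8859 = 0.294 kg/m³.

0.294 kg/m³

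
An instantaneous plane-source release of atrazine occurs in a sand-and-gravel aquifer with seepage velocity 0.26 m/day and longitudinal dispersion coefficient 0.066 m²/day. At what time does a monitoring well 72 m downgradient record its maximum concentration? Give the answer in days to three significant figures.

For the 1D instantaneous-source solution, setting ∂C/∂t = 0 at fixed x gives v²t² + 2Dt − x² = 0, so t = (√(D² + v²x²) − D)/v².
√(D² + v²x²) = √(0.066² + 0.26² × 72²) = 18.72; v² = 0.0676.
t = (18.72 − 0.066)/0.0676 = 276 days (vs. the pure-advection estimate x/v = 277 d).

276 days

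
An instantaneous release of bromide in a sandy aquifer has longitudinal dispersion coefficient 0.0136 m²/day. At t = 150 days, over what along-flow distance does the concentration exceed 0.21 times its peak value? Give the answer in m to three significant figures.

7.14 m

The plume is Gaussian with σ = √(2Dt) = √(2 × 0.0136 × 150) = 2.020 m.
C/C_peak = exp(−Δx²/(2σ²)) = 0.21 ⇒ Δx = σ·√(−2 ln 0.21) = 2.020 × 1.767 = 3.569 m.
Width = 2Δx = 7.14 m.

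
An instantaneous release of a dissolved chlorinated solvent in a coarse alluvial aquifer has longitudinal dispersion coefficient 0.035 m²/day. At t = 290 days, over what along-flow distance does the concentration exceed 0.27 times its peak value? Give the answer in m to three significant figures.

14.6 m

The plume is Gaussian with σ = √(2Dt) = √(2 × 0.035 × 290) = 4.506 m.
C/C_peak = exp(−Δx²/(2σ²)) = 0.27 ⇒ Δx = σ·√(−2 ln 0.27) = 4.506 × 1.618 = 7.291 m.
Width = 2Δx = 14.6 m.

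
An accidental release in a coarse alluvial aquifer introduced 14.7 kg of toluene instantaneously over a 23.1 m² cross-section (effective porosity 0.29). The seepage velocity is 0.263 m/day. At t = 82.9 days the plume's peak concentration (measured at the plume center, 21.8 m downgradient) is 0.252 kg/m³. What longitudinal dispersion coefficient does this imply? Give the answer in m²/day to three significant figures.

At the plume center C_max = M/(n_e·A·√(4πDt)), so D = M²/(4πt·(n_e·A·C_max)²).
n_e·A·C_max = 0.29 × 23.1 × 0.252 = 1.688 kg/m.
D = 14.7²/(4π × 82.9 × 1.688²) = 0.0728 m²/day.

0.0728 m²/day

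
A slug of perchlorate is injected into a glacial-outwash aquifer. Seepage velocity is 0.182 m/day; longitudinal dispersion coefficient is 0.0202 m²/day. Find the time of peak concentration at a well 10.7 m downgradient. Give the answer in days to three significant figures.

58.2 days

For the 1D instantaneous-source solution, setting ∂C/∂t = 0 at fixed x gives v²t² + 2Dt − x² = 0, so t = (√(D² + v²x²) − D)/v².
√(D² + v²x²) = √(0.0202² + 0.182² × 10.7²) = 1.948; v² = 0.033124.
t = (1.948 − 0.0202)/0.033124 = 58.2 days (vs. the pure-advection estimate x/v = 58.8 d).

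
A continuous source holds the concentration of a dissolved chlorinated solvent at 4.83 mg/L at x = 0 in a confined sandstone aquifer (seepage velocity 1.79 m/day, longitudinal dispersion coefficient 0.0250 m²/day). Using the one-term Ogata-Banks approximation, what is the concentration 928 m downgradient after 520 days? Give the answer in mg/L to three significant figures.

3.42 mg/L

For a continuous step input, C/C₀ ≈ ½·erfc((x−vt)/(2√(Dt))).
vt = 1.79 × 520 = 930.8 m and 2√(Dt) = 2√(0.0250 × 520) = 7.211 m.
Argument (x−vt)/(2√(Dt)) = (928 − 930.8)/7.211 = -0.3883; ½·erfc(-0.3883) = 0.7085.
C = 4.83 × 0.7085 = 3.42 mg/L.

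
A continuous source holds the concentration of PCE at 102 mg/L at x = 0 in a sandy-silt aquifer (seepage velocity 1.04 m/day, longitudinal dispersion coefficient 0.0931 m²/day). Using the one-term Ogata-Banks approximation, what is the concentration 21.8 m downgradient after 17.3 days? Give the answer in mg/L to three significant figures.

For a continuous step input, C/C₀ ≈ ½·erfc((x−vt)/(2√(Dt))).
vt = 1.04 × 17.3 = 17.992 m and 2√(Dt) = 2√(0.0931 × 17.3) = 2.538 m.
Argument (x−vt)/(2√(Dt)) = (21.8 − 17.992)/2.538 = 1.500; ½·erfc(1.500) = 0.01695.
C = 102 × 0.01695 = 1.73 mg/L.

1.73 mg/L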